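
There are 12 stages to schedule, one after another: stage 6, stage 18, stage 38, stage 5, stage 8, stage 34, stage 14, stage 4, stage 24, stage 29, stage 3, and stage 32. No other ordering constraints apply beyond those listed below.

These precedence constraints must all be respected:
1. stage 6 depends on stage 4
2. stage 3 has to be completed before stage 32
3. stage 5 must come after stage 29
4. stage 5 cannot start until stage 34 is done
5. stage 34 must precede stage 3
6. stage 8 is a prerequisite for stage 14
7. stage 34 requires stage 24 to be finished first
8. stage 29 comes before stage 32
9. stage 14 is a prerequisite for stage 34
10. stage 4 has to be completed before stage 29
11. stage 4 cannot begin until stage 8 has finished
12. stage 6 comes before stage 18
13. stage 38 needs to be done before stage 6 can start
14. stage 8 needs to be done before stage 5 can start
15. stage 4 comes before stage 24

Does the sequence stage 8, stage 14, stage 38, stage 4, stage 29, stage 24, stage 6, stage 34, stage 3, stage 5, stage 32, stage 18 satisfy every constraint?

Yes

Going through the constraints one by one, each required predecessor appears earlier in the sequence than its dependent — e.g. stage 8 (position 1) is before stage 5 (position 10), as required.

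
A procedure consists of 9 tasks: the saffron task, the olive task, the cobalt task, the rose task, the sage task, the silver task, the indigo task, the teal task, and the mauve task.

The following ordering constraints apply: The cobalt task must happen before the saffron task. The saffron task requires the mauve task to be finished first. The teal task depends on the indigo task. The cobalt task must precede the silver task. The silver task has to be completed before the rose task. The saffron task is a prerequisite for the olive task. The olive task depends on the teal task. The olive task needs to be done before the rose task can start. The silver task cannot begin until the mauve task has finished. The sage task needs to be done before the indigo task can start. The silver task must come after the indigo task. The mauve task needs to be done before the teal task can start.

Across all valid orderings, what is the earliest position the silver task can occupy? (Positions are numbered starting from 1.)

5

The tasks that are forced before the silver task, directly or transitively, are the cobalt task, the sage task, the indigo task, the mauve task. That's 4 tasks.
With 4 mandatory predecessors, the earliest the silver task can sit is position 4+1 = 5, and placing just those 4 first achieves it.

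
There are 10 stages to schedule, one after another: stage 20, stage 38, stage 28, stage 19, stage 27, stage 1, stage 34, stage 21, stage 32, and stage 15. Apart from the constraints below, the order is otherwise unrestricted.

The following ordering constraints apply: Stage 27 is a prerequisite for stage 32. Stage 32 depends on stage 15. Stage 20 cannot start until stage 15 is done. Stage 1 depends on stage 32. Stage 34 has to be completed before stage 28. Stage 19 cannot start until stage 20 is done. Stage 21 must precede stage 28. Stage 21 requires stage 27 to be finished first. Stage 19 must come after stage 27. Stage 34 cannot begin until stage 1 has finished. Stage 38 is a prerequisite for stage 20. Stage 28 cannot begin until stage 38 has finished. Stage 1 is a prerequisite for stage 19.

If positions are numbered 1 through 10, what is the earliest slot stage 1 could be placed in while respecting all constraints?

4

Every stage that must precede stage 1 has to come before it. Tracing all chains that end at stage 1, those stages are: stage 27, stage 32, stage 15 — 3 in total.
So at minimum 3 stages come before stage 1, putting stage 1 no earlier than position 4. That position is achievable by scheduling exactly those predecessors first.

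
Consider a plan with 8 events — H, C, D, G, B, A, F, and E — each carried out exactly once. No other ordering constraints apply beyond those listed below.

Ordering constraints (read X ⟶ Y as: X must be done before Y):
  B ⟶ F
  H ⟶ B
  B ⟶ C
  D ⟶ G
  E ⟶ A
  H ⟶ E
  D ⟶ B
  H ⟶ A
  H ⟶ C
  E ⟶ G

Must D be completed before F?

Yes

There is a constraint chain D → B → F.
Hence D necessarily comes before F.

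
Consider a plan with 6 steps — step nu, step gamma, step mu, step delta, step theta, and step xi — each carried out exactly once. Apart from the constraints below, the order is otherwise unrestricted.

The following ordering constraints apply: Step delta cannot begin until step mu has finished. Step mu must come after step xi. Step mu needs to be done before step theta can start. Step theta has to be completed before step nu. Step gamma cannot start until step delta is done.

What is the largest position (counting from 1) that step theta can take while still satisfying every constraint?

5

Following the constraints forward from step theta, its only required successor is step nu.
So at least 1 step follows step theta, putting step theta no later than position 5. That position is achievable by scheduling everything else first.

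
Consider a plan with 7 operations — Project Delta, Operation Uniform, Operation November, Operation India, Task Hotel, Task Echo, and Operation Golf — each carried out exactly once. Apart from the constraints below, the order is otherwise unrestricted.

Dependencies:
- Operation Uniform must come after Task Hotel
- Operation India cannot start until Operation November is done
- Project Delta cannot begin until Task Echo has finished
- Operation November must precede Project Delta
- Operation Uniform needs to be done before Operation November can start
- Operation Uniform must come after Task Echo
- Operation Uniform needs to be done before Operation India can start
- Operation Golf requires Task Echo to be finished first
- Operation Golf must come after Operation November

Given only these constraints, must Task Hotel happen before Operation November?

Yes

Following the dependencies: Task Hotel → Operation Uniform → Operation November.
That forces Task Hotel before Operation November in every valid schedule.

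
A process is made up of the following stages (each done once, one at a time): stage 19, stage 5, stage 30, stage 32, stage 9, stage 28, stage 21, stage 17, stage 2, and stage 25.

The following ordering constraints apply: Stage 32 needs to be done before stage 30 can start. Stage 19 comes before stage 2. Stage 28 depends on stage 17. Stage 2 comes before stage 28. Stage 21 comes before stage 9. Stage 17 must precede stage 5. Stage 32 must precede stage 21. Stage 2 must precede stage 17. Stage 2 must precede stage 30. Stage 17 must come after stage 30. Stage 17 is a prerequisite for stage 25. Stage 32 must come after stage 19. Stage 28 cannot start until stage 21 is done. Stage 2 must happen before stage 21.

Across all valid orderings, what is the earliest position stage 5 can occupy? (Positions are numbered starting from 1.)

6

Working backwards through the constraints from stage 5, its full set of required predecessors is stage 19, stage 30, stage 32, stage 17, stage 2 — 5 of them.
So at minimum 5 stages come before stage 5, putting stage 5 no earlier than position 6. That position is achievable by scheduling exactly those predecessors first.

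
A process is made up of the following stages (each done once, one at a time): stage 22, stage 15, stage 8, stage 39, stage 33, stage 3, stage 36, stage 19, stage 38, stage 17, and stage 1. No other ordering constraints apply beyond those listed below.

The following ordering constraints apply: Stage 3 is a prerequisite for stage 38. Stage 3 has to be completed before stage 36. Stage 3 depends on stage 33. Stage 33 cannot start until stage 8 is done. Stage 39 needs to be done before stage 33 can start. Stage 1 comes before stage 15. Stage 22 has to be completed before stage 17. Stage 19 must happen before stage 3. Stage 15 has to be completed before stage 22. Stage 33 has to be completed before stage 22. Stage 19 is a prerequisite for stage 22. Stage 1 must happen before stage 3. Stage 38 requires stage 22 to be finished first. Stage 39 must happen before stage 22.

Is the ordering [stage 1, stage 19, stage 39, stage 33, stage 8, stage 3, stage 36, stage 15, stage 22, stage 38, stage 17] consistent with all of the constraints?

No

In the proposed order, stage 33 appears before stage 8.
But one of the constraints requires stage 8 before stage 33, so this ordering violates it.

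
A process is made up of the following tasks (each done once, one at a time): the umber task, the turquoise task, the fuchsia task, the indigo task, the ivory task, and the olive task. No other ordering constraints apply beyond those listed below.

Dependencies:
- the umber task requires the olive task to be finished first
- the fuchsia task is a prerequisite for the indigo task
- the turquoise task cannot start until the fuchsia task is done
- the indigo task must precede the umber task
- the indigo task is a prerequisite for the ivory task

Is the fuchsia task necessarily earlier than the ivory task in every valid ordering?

Yes

Following the dependencies: the fuchsia task → the indigo task → the ivory task.
So the fuchsia task must precede the ivory task in any valid ordering.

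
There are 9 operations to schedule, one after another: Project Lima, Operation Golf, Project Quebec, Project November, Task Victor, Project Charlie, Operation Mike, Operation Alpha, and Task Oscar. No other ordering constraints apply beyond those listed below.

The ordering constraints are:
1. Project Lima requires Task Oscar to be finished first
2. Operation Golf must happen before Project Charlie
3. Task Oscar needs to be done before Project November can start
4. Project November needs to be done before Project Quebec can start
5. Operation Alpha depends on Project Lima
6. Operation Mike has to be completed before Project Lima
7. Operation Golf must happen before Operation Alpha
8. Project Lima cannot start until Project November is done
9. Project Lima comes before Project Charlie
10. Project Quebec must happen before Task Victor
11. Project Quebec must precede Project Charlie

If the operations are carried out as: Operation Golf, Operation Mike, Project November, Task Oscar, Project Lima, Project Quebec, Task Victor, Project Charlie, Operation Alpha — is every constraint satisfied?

The sequence places Project November ahead of Task Oscar.
But one of the constraints requires Task Oscar before Project November, so this ordering violates it.

No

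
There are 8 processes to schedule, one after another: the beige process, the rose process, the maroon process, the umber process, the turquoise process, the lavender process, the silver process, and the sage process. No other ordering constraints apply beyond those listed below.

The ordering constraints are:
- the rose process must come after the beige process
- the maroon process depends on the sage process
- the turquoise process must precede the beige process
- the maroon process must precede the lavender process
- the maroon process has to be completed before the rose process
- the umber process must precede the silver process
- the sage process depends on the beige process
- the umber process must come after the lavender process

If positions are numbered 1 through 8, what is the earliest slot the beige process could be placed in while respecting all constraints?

2

The only process forced before the beige process (directly or transitively) is the turquoise process.
So at minimum 1 process comes before the beige process, putting the beige process no earlier than position 2. That position is achievable by scheduling exactly that predecessor first.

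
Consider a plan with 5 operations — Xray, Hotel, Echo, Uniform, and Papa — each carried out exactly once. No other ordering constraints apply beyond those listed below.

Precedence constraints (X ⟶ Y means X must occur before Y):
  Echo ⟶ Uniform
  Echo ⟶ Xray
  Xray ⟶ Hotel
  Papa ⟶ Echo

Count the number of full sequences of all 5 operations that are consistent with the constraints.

Papa is the only operation with nothing required before it, so every ordering starts there.
Counting all ways to extend the partial order to a total order gives 3.

3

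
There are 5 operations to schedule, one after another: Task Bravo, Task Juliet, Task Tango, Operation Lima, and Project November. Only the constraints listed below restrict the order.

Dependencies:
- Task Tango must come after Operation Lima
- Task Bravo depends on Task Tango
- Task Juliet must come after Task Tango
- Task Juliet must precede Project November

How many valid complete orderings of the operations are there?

Only Operation Lima has no prerequisites, so it must go first.
Enumerating by repeatedly choosing an available operation (one whose prerequisites are all placed) gives 3 distinct complete orderings.

3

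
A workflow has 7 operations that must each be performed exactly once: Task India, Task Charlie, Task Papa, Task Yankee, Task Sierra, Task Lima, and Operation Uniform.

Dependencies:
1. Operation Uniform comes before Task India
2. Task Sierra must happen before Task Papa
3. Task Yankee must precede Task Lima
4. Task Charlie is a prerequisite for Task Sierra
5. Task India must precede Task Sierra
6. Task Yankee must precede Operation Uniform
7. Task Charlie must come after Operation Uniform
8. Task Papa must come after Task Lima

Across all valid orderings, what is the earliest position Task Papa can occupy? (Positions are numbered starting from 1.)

7

Working backwards through the constraints from Task Papa, its full set of required predecessors is Task India, Task Charlie, Task Yankee, Task Sierra, Task Lima, Operation Uniform — 6 of them.
With 6 mandatory predecessors, the earliest Task Papa can sit is position 6+1 = 7, and placing just those 6 first achieves it.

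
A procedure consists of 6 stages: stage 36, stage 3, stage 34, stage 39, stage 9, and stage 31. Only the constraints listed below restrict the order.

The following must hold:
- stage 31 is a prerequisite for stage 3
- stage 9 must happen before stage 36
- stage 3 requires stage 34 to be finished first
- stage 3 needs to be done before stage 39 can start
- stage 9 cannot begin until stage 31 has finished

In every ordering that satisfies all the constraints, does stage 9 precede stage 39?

Stage 9 and stage 39 are not related by any chain of constraints.
A valid ordering placing stage 39 before stage 9 exists, so the answer is no.

No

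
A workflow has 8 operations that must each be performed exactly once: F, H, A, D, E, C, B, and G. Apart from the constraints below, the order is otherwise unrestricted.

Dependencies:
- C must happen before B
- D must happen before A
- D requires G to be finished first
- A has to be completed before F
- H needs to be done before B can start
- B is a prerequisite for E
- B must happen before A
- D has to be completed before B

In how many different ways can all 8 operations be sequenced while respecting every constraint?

The operations with no prerequisites are H, C, G; any of them can be placed first.
Counting all ways to extend the partial order to a total order gives 36.

36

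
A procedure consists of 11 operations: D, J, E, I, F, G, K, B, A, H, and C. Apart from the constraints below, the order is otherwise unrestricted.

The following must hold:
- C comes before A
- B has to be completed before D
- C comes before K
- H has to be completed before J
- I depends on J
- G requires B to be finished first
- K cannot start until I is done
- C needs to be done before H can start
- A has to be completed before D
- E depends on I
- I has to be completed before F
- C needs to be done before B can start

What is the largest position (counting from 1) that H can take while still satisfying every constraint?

Following every chain forward from H, the operations that must come later are J, E, I, F, K — 5 of them.
With 5 mandatory successors out of 11 operations total, the latest slot for H is 11−5 = 6, and it's reachable by doing all non-successors before H.

6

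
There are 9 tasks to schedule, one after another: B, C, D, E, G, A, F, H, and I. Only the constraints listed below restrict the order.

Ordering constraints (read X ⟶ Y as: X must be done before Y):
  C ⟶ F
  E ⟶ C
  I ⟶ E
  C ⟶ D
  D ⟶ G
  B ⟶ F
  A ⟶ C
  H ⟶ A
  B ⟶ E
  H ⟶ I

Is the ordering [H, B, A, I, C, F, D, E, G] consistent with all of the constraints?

No

Here E comes after C.
But one of the constraints requires E before C, so this ordering violates it.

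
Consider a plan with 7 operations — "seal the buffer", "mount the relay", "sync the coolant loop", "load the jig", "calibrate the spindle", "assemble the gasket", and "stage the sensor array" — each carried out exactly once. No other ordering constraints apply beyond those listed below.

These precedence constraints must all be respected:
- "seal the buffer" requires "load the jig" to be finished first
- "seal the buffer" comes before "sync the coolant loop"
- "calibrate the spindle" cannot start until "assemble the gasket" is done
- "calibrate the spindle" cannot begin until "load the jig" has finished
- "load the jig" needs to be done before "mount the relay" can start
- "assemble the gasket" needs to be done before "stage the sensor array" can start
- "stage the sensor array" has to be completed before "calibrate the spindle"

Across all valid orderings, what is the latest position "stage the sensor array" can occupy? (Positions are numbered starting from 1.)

The only operation forced after "stage the sensor array" (directly or by a chain) is "calibrate the spindle".
With 1 mandatory successor out of 7 operations total, the latest slot for "stage the sensor array" is 7−1 = 6, and it's reachable by doing all non-successors before "stage the sensor array".

6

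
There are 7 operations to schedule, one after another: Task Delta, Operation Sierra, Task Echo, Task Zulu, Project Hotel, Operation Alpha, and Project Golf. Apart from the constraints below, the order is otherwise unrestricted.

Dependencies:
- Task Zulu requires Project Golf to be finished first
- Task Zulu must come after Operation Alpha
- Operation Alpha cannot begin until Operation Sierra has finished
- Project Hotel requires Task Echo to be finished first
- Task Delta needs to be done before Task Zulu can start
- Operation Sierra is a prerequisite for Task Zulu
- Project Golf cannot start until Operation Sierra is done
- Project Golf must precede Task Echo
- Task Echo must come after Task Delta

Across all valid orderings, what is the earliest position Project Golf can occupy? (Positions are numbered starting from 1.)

Working backwards through the constraints from Project Golf, its only required predecessor is Operation Sierra.
With 1 mandatory predecessor, the earliest Project Golf can sit is position 1+1 = 2, and placing just that one first achieves it.

2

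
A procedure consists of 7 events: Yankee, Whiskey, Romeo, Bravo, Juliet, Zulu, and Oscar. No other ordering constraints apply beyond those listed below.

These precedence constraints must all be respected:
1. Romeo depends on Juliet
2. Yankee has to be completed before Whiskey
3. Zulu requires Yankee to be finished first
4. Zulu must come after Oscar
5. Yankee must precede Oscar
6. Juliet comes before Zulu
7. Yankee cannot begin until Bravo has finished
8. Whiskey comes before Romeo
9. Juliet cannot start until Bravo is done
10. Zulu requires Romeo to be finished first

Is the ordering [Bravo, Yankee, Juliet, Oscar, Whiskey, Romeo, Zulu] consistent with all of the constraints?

Going through the constraints one by one, each required predecessor appears earlier in the sequence than its dependent — e.g. Yankee (position 2) is before Zulu (position 7), as required.

Yes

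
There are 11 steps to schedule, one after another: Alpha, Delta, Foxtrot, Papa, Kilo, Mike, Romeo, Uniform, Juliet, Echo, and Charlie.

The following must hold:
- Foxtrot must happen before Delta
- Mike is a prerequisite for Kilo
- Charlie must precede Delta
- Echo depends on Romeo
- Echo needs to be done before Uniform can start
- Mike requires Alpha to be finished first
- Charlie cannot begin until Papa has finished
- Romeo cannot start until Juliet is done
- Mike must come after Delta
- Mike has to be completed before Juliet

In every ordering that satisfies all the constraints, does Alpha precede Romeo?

Tracing the constraints gives a chain: Alpha → Mike → Juliet → Romeo.
That forces Alpha before Romeo in every valid schedule.

Yes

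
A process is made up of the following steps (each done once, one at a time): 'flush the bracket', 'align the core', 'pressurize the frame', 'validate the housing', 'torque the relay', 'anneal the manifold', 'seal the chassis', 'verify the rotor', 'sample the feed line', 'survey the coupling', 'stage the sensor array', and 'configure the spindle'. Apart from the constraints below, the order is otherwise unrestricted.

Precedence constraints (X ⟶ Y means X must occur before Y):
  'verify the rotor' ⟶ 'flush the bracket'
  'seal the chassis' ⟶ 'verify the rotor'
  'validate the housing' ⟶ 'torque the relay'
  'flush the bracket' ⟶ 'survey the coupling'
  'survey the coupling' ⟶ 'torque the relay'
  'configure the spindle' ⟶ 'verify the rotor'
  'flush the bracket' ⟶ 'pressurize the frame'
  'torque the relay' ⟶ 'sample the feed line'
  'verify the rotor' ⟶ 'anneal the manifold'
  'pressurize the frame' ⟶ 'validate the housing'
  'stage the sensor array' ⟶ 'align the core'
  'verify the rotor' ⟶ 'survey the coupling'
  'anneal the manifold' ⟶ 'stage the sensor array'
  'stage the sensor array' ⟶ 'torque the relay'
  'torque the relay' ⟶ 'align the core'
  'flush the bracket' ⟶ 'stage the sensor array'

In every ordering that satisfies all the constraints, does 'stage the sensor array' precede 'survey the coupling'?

Nothing in the constraints links 'stage the sensor array' and 'survey the coupling'; they are unordered relative to each other.
So 'stage the sensor array' can come before 'survey the coupling' or after — it is not forced.

No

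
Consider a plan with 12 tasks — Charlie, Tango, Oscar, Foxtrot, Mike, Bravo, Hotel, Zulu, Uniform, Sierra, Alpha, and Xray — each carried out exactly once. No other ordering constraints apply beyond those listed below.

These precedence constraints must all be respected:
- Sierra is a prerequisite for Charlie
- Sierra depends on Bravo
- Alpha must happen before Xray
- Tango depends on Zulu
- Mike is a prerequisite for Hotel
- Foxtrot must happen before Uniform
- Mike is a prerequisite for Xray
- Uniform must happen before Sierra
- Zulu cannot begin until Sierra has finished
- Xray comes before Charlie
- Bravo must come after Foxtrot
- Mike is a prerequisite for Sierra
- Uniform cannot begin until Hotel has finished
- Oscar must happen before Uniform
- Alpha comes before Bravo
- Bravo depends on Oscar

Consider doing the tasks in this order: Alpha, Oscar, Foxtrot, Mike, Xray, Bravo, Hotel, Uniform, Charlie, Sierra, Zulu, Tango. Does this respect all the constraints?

No

The sequence places Charlie ahead of Sierra.
That contradicts the constraint that Sierra must precede Charlie.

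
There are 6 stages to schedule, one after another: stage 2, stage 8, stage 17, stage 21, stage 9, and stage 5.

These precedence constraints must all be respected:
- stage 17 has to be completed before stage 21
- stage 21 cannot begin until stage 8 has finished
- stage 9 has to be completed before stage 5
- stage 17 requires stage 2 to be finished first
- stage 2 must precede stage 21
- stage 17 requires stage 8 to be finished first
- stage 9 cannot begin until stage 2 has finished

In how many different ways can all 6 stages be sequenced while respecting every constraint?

16

2 stages have no prerequisites (stage 2, stage 8), so any of them could come first.
Enumerating by repeatedly choosing an available stage (one whose prerequisites are all placed) gives 16 distinct complete orderings.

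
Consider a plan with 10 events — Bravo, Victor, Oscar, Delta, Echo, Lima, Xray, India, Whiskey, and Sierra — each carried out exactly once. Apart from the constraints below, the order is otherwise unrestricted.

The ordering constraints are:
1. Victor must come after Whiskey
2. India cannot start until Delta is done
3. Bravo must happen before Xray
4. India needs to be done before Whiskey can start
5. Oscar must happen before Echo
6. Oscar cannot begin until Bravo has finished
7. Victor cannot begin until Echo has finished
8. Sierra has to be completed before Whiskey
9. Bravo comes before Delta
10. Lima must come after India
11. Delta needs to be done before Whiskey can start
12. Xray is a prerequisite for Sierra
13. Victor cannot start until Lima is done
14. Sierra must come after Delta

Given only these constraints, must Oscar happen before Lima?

Nothing in the constraints links Oscar and Lima; they are unordered relative to each other.
So Oscar can come before Lima or after — it is not forced.

No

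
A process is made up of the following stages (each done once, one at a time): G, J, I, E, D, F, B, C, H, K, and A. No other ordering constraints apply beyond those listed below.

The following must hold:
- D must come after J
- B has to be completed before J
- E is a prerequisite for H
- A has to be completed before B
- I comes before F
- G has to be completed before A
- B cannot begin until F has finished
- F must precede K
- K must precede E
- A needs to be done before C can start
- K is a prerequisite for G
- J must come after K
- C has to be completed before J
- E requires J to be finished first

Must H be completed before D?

No chain of constraints connects H to D in either direction.
There exist valid orderings with D before H, so H is not required to come first.

No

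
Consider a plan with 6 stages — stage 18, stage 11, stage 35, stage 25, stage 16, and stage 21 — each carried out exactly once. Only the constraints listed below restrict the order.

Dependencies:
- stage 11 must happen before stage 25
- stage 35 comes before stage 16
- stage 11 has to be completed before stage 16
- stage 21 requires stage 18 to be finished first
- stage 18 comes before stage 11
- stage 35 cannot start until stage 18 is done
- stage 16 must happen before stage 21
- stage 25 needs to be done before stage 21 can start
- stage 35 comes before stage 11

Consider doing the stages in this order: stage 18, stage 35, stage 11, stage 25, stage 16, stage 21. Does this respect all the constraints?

Yes

Going through the constraints one by one, each required predecessor appears earlier in the sequence than its dependent — e.g. stage 18 (position 1) is before stage 21 (position 6), as required.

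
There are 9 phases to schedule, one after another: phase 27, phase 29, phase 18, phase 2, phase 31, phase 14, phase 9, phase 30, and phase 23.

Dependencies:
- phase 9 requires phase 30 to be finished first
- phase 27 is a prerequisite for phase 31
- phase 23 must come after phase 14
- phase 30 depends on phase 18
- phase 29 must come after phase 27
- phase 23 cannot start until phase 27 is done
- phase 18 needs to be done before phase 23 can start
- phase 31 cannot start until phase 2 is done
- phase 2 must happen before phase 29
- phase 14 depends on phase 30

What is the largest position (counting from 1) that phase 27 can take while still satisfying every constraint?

6

Every phase that must follow phase 27 has to come after it. Tracing all chains starting from phase 27, those phases are: phase 29, phase 31, phase 23 — 3 in total.
So at least 3 phases follow phase 27, putting phase 27 no later than position 6. That position is achievable by scheduling everything else first.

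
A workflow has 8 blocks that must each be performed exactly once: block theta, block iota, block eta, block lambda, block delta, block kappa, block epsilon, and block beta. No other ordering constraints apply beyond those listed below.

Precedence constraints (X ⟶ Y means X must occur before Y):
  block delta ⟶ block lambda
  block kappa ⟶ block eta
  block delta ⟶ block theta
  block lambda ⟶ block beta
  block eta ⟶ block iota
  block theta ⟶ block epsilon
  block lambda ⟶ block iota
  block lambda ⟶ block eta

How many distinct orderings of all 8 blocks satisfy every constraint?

2 blocks have no prerequisites (block delta, block kappa), so any of them could come first.
Systematically extending each partial ordering one block at a time and counting, there are 192 complete orderings.

192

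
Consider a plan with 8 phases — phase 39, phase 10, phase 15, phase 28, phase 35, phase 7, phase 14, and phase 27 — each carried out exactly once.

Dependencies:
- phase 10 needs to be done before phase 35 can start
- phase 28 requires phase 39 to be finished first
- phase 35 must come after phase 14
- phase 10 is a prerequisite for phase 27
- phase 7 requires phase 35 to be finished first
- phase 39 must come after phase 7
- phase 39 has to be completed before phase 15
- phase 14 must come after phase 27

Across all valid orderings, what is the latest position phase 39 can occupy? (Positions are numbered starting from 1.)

6

Every phase that must follow phase 39 has to come after it. Tracing all chains starting from phase 39, those phases are: phase 15, phase 28 — 2 in total.
So at least 2 phases follow phase 39, putting phase 39 no later than position 6. That position is achievable by scheduling everything else first.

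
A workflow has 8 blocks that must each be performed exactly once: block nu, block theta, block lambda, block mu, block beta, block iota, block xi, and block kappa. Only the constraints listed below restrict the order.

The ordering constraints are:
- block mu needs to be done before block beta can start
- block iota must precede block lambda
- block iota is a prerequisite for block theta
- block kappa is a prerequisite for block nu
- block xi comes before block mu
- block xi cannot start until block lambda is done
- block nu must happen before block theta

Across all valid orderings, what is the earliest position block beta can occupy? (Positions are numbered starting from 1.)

5

Every block that must precede block beta has to come before it. Tracing all chains that end at block beta, those blocks are: block lambda, block mu, block iota, block xi — 4 in total.
With 4 mandatory predecessors, the earliest block beta can sit is position 4+1 = 5, and placing just those 4 first achieves it.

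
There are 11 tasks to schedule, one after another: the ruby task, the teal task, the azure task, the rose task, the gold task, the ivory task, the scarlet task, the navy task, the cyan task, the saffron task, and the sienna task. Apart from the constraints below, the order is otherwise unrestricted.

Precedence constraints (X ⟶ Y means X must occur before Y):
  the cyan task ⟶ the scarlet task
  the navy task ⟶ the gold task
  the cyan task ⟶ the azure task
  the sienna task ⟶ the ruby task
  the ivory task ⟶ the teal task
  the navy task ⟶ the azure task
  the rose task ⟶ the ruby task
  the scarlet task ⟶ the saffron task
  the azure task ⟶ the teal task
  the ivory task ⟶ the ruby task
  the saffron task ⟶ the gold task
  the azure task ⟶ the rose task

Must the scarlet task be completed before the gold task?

Yes

Following the dependencies: the scarlet task → the saffron task → the gold task.
So the scarlet task must precede the gold task in any valid ordering.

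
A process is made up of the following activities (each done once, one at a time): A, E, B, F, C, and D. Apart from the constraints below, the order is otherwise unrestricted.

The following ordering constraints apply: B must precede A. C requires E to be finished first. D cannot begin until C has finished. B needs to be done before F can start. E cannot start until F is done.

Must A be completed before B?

No

In fact the dependencies run the other way: B → A.
So A does not have to come before B — it cannot.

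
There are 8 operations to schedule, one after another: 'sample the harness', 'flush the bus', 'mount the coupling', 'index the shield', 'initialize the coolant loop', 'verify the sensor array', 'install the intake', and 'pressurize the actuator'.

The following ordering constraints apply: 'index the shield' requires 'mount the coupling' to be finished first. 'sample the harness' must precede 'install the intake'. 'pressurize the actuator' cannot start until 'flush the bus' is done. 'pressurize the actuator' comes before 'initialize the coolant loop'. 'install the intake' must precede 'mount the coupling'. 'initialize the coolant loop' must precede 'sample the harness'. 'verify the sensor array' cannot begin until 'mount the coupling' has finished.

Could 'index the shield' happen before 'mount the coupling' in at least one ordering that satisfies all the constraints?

Following 'mount the coupling' → 'index the shield', 'mount the coupling' must precede 'index the shield' in every valid ordering.
Hence 'index the shield' can never be scheduled before 'mount the coupling'.

No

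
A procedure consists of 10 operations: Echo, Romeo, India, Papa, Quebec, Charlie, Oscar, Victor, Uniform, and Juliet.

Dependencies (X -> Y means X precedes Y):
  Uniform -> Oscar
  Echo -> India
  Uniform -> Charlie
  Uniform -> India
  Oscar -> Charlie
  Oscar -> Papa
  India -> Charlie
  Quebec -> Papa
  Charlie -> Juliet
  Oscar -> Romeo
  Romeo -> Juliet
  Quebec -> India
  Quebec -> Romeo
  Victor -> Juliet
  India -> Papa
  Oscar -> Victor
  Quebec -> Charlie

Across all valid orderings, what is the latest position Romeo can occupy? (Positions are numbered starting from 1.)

The only operation forced after Romeo (directly or by a chain) is Juliet.
So at least 1 operation follows Romeo, putting Romeo no later than position 9. That position is achievable by scheduling everything else first.

9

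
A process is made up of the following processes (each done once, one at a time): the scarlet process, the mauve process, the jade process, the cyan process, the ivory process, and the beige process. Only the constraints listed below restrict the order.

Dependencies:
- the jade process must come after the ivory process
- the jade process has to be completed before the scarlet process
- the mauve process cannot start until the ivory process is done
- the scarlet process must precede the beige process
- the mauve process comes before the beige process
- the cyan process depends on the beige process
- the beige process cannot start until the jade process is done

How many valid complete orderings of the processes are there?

The ivory process is the only process with nothing required before it, so every ordering starts there.
Systematically extending each partial ordering one process at a time and counting, there are 3 complete orderings.

3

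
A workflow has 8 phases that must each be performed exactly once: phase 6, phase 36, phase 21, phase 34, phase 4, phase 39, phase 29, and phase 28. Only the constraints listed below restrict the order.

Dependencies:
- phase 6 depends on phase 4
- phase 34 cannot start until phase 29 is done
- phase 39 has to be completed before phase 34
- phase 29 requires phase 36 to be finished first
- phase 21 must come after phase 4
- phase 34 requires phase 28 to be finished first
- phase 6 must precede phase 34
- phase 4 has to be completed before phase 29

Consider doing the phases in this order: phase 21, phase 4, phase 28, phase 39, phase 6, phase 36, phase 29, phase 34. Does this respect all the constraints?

No

Here phase 4 comes after phase 21.
But one of the constraints requires phase 4 before phase 21, so this ordering violates it.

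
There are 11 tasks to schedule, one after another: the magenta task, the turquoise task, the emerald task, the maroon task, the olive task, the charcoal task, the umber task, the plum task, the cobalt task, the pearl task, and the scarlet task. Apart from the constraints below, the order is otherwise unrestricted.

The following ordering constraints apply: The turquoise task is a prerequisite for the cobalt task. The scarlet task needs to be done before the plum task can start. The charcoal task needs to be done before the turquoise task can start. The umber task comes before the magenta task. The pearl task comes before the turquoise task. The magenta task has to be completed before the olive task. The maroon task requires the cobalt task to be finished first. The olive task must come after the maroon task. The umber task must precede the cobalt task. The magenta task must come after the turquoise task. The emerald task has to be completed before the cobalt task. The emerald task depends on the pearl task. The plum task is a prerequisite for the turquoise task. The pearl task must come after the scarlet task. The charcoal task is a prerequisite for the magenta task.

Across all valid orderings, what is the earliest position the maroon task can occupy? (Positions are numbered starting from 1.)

9

Every task that must precede the maroon task has to come before it. Tracing all chains that end at the maroon task, those tasks are: the turquoise task, the emerald task, the charcoal task, the umber task, the plum task, the cobalt task, the pearl task, the scarlet task — 8 in total.
With 8 mandatory predecessors, the earliest the maroon task can sit is position 8+1 = 9, and placing just those 8 first achieves it.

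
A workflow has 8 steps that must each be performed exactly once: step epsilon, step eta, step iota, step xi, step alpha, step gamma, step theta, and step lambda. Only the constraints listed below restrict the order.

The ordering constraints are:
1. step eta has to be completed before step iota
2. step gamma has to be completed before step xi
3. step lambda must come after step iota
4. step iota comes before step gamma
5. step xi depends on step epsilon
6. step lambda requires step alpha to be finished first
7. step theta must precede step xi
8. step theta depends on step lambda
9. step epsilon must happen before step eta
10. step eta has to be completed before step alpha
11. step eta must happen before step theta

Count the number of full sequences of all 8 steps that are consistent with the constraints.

7

Step epsilon is the only step with nothing required before it, so every ordering starts there.
Counting all ways to extend the partial order to a total order gives 7.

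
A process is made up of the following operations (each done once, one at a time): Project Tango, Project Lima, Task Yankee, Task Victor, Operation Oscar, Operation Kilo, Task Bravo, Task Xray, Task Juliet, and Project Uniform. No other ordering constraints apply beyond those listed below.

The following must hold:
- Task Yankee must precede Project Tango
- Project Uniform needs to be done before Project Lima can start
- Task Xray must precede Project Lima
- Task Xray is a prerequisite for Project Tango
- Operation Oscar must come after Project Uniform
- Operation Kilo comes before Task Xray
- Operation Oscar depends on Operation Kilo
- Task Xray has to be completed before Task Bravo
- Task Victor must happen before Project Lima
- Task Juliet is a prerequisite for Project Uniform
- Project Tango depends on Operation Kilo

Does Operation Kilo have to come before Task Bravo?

Chaining the stated constraints: Operation Kilo → Task Xray → Task Bravo.
So Operation Kilo must precede Task Bravo in any valid ordering.

Yes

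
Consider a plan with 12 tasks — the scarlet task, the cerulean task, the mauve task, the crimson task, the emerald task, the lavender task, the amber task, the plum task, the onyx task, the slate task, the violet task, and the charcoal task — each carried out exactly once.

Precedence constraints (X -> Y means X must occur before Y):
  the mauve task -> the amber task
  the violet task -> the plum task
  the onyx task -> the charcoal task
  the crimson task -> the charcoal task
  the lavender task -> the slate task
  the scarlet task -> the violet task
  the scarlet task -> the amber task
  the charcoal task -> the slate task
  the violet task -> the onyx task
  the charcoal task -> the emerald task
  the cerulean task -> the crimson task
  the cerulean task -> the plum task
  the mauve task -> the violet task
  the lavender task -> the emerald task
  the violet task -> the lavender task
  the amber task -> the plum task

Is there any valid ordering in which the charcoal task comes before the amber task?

No chain of constraints runs from the amber task to the charcoal task, so the amber task is not required to come first.
That means at least one valid schedule has the charcoal task before the amber task.

Yes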